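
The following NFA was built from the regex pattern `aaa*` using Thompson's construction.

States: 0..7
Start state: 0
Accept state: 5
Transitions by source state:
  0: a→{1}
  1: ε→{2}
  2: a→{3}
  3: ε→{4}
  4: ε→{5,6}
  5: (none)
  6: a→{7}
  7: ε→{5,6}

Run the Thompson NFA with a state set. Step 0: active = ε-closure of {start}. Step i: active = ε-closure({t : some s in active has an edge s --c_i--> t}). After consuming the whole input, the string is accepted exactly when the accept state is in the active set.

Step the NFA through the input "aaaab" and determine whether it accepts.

S₀ = ε-closure({0}) = {0}
'a' @ 1: {1,2}
'a' @ 2: {3,4,5,6}  ✓accept
'a' @ 3: {5,6,7}  ✓accept
'a' @ 4: {5,6,7}  ✓accept
'b' @ 5: {}  — no active states
end set {} — state 5 not in

Answer: REJECT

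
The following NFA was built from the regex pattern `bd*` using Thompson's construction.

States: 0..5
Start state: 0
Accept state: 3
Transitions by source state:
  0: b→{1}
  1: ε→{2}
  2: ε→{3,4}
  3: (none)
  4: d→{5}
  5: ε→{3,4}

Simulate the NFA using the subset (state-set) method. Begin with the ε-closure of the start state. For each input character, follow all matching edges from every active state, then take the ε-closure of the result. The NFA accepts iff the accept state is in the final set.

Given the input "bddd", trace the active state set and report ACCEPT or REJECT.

Answer: ACCEPT

Trace:
S₀ = ε-closure({0}) = {0}
'b' @ 1: {1,2,3,4}  (accept∈set)
'd' @ 2: {3,4,5}  (accept∈set)
'd' @ 3: {3,4,5}  (accept∈set)
'd' @ 4: {3,4,5}  (accept∈set)
after full input: {3,4,5}  (accept=3 in)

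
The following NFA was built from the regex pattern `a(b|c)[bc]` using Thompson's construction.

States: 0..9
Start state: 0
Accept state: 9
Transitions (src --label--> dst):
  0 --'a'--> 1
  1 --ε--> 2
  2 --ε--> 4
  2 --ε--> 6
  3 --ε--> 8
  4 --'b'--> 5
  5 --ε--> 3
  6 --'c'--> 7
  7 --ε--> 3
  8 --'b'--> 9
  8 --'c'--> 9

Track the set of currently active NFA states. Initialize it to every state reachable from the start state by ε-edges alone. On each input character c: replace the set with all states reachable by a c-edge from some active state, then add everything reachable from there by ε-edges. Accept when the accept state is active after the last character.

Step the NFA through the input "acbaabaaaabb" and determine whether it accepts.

S₀ = ε-closure({0}) = {0}
'a' @ 1: {1,2,4,6}
'c' @ 2: {3,7,8}
'b' @ 3: {9}  ✓accept
'a' @ 4: {}  — dead — no transitions
rest 'abaaaabb' ignored (set empty)
end set {} — state 9 not in

Answer: REJECT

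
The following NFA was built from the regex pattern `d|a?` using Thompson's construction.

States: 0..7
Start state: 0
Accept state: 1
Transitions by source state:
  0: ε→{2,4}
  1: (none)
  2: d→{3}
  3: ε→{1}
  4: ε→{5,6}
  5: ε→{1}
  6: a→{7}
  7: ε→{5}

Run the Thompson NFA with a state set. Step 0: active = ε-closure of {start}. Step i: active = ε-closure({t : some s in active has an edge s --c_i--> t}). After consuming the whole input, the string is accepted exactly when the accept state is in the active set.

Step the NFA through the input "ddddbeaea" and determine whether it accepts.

start: ε-closure({0}) = {0,1,2,4,5,6}
'd' @ 1: {1,3}  ✓accept
'd' @ 2: {}  — dead — no transitions
rest 'ddbeaea' ignored (set empty)
final: {}; accept 1 not in set

Answer: REJECT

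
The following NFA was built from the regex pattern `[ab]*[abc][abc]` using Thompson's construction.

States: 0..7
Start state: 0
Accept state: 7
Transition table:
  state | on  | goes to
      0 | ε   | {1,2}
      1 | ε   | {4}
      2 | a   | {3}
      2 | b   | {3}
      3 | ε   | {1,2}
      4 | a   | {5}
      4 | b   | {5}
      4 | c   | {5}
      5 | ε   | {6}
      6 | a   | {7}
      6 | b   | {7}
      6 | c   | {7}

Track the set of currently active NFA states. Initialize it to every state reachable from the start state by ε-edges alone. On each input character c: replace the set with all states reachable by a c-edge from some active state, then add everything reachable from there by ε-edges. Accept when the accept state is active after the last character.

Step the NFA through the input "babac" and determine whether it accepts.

S₀ = ε-closure({0}) = {0,1,2,4}
'b' @ 1: {1,2,3,4,5,6}
'a' @ 2: {1,2,3,4,5,6,7}  [accepting]
'b' @ 3: {1,2,3,4,5,6,7}  [accepting]
'a' @ 4: {1,2,3,4,5,6,7}  [accepting]
'c' @ 5: {5,6,7}  [accepting]
end set {5,6,7} — state 7 in

Answer: ACCEPT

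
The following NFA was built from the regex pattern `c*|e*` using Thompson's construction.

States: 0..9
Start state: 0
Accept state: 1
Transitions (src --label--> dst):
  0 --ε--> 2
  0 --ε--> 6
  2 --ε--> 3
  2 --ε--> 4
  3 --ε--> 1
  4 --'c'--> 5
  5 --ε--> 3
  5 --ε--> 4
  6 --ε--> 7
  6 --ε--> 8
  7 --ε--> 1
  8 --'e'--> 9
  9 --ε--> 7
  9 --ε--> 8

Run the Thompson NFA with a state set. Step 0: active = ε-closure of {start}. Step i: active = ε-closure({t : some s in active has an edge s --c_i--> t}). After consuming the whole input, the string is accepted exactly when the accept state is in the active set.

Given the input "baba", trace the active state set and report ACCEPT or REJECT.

S₀ = ε-closure({0}) = {0,1,2,3,4,6,7,8}
'b' @ 1: {}  — state set empty
rest 'aba' ignored (set empty)
after full input: {}  (accept=1 not in)

Answer: REJECT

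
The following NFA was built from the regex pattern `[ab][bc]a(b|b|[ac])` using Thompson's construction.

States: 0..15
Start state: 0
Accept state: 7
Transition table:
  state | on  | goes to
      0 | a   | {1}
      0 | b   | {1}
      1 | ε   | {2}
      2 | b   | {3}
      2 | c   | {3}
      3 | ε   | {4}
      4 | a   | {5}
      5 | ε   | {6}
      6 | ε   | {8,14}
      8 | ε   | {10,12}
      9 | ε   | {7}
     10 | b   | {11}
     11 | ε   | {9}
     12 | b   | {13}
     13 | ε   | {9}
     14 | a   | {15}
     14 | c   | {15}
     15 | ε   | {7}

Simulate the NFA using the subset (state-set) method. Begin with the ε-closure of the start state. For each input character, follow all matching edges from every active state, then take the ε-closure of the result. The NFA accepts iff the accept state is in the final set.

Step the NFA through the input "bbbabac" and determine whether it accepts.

start: ε-closure({0}) = {0}
'b' @ 1: {1,2}
'b' @ 2: {3,4}
'b' @ 3: {}  — state set empty
rest 'abac' ignored (set empty)
after full input: {}  (accept=7 not in)

Answer: REJECT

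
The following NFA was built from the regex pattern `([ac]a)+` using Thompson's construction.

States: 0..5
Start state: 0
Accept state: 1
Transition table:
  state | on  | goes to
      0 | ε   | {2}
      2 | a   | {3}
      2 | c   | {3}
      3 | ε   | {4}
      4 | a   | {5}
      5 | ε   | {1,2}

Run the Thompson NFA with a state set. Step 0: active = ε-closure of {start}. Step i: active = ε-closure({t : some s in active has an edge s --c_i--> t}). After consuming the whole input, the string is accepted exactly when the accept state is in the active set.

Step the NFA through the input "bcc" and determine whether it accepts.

start: ε-closure({0}) = {0,2}
'b' @ 1: {}  — state set empty
rest 'cc' ignored (set empty)
end set {} — state 1 not in

Answer: REJECT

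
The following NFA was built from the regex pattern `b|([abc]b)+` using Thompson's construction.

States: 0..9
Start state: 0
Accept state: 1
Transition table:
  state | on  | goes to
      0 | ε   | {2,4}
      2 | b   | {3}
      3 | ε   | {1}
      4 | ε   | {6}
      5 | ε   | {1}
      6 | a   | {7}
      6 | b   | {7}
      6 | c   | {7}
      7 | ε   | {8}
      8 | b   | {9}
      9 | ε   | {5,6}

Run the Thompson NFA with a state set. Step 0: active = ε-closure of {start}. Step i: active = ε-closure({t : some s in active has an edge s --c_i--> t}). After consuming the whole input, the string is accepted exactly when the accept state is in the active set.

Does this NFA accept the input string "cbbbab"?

Answer: ACCEPT

Derivation:
start: ε-closure({0}) = {0,2,4,6}
'c' @ 1: {7,8}
'b' @ 2: {1,5,6,9}  (accept∈set)
'b' @ 3: {7,8}
'b' @ 4: {1,5,6,9}  (accept∈set)
'a' @ 5: {7,8}
'b' @ 6: {1,5,6,9}  (accept∈set)
final: {1,5,6,9}; accept 1 in set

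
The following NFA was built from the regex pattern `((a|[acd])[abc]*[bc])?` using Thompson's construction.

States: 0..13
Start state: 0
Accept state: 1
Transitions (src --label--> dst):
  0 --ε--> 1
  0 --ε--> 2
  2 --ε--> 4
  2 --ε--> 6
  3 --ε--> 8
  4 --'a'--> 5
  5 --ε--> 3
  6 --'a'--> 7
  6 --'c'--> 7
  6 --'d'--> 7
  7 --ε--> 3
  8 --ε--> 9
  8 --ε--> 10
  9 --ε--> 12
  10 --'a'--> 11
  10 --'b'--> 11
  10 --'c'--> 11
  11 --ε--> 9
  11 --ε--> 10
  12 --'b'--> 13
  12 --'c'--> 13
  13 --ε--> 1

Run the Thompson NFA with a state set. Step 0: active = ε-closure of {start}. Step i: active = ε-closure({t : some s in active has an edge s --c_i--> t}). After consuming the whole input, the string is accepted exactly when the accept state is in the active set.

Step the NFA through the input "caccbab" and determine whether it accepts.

S₀ = ε-closure({0}) = {0,1,2,4,6}
'c' @ 1: {3,7,8,9,10,12}
'a' @ 2: {9,10,11,12}
'c' @ 3: {1,9,10,11,12,13}  ✓accept
'c' @ 4: {1,9,10,11,12,13}  ✓accept
'b' @ 5: {1,9,10,11,12,13}  ✓accept
'a' @ 6: {9,10,11,12}
'b' @ 7: {1,9,10,11,12,13}  ✓accept
final: {1,9,10,11,12,13}; accept 1 in set

Answer: ACCEPT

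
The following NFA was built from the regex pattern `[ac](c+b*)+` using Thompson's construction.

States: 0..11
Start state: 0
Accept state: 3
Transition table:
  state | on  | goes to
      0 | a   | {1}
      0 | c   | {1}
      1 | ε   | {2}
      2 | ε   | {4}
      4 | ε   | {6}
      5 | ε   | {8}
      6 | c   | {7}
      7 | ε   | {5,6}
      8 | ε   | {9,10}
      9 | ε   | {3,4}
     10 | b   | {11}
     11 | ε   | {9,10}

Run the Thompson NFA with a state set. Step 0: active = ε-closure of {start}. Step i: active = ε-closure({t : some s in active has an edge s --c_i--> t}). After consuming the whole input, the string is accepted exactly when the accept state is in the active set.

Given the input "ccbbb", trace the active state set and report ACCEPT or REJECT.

initial (ε-close {0}): {0}
'c' @ 1: {1,2,4,6}
'c' @ 2: {3,4,5,6,7,8,9,10}  [accepting]
'b' @ 3: {3,4,6,9,10,11}  [accepting]
'b' @ 4: {3,4,6,9,10,11}  [accepting]
'b' @ 5: {3,4,6,9,10,11}  [accepting]
after full input: {3,4,6,9,10,11}  (accept=3 in)

Answer: ACCEPT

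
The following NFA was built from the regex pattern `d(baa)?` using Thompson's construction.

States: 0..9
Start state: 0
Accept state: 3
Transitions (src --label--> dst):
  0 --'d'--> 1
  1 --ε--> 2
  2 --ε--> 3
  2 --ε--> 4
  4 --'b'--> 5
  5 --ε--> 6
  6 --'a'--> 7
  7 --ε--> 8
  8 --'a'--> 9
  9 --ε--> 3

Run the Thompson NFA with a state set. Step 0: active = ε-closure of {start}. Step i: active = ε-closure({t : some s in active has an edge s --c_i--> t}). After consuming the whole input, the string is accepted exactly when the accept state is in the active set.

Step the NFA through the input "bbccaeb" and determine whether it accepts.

start: ε-closure({0}) = {0}
'b' @ 1: {}  — state set empty
rest 'bccaeb' ignored (set empty)
final: {}; accept 3 not in set

Answer: REJECT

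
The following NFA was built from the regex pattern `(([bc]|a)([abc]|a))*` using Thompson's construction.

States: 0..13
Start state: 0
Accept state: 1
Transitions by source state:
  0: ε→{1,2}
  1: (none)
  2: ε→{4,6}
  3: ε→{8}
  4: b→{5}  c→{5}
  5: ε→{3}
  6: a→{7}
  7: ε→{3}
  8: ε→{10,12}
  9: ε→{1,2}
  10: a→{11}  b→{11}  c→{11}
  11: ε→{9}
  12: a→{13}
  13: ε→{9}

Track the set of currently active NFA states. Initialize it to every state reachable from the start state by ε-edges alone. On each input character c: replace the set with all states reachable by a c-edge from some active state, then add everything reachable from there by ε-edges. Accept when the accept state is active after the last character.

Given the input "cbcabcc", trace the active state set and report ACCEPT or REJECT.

initial (ε-close {0}): {0,1,2,4,6}
'c' @ 1: {3,5,8,10,12}
'b' @ 2: {1,2,4,6,9,11}  [accepting]
'c' @ 3: {3,5,8,10,12}
'a' @ 4: {1,2,4,6,9,11,13}  [accepting]
'b' @ 5: {3,5,8,10,12}
'c' @ 6: {1,2,4,6,9,11}  [accepting]
'c' @ 7: {3,5,8,10,12}
end set {3,5,8,10,12} — state 1 not in

Answer: REJECT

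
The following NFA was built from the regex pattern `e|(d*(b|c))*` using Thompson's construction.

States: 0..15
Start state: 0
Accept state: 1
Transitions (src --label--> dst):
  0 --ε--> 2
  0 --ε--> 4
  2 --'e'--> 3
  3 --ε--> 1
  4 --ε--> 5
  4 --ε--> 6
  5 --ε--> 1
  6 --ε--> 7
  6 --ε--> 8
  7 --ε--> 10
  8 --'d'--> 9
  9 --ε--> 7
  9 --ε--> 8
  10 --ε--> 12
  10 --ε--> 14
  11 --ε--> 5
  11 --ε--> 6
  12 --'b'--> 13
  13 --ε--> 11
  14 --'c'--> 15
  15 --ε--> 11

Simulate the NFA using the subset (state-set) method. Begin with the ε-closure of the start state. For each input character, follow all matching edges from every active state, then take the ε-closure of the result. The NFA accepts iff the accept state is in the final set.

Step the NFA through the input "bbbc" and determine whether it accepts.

start: ε-closure({0}) = {0,1,2,4,5,6,7,8,10,12,14}
'b' @ 1: {1,5,6,7,8,10,11,12,13,14}  (accept∈set)
'b' @ 2: {1,5,6,7,8,10,11,12,13,14}  (accept∈set)
'b' @ 3: {1,5,6,7,8,10,11,12,13,14}  (accept∈set)
'c' @ 4: {1,5,6,7,8,10,11,12,14,15}  (accept∈set)
after full input: {1,5,6,7,8,10,11,12,14,15}  (accept=1 in)

Answer: ACCEPT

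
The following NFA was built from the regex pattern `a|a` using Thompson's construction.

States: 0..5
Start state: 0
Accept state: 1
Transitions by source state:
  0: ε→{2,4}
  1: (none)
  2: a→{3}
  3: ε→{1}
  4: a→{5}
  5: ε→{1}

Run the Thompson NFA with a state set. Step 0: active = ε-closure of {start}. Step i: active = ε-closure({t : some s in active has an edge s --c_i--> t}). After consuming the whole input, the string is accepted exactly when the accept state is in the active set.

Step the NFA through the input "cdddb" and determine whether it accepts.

S₀ = ε-closure({0}) = {0,2,4}
'c' @ 1: {}  — dead — no transitions
rest 'dddb' ignored (set empty)
end set {} — state 1 not in

Answer: REJECT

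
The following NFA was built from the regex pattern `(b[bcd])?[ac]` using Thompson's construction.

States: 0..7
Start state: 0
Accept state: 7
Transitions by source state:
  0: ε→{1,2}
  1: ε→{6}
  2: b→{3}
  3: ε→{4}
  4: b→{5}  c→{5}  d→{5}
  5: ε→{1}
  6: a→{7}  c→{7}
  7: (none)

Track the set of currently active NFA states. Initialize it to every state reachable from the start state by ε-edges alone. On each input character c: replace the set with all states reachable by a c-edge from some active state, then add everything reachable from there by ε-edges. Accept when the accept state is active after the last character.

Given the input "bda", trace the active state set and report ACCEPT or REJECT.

S₀ = ε-closure({0}) = {0,1,2,6}
'b' @ 1: {3,4}
'd' @ 2: {1,5,6}
'a' @ 3: {7}  (accept∈set)
final: {7}; accept 7 in set

Answer: ACCEPT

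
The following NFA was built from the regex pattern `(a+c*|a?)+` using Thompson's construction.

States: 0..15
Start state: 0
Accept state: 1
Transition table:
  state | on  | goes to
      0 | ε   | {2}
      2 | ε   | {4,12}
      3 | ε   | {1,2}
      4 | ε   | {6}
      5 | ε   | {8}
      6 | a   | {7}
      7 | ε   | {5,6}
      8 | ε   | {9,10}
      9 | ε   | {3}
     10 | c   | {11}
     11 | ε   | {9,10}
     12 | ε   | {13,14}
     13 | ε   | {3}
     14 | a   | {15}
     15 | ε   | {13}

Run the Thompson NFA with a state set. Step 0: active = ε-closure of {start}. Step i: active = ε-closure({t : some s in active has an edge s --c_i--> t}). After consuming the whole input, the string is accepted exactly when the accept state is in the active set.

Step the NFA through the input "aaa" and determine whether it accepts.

start: ε-closure({0}) = {0,1,2,3,4,6,12,13,14}
'a' @ 1: {1,2,3,4,5,6,7,8,9,10,12,13,14,15}  (accept∈set)
'a' @ 2: {1,2,3,4,5,6,7,8,9,10,12,13,14,15}  (accept∈set)
'a' @ 3: {1,2,3,4,5,6,7,8,9,10,12,13,14,15}  (accept∈set)
after full input: {1,2,3,4,5,6,7,8,9,10,12,13,14,15}  (accept=1 in)

Answer: ACCEPT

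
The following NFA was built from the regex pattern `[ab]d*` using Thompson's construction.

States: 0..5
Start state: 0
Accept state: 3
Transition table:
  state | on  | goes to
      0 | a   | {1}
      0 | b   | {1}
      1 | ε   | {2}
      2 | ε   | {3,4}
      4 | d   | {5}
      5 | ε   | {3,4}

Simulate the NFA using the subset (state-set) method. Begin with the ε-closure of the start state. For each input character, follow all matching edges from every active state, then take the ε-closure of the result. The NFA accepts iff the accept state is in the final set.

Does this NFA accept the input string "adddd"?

start: ε-closure({0}) = {0}
'a' @ 1: {1,2,3,4}  (accept∈set)
'd' @ 2: {3,4,5}  (accept∈set)
'd' @ 3: {3,4,5}  (accept∈set)
'd' @ 4: {3,4,5}  (accept∈set)
'd' @ 5: {3,4,5}  (accept∈set)
final: {3,4,5}; accept 3 in set

Answer: ACCEPT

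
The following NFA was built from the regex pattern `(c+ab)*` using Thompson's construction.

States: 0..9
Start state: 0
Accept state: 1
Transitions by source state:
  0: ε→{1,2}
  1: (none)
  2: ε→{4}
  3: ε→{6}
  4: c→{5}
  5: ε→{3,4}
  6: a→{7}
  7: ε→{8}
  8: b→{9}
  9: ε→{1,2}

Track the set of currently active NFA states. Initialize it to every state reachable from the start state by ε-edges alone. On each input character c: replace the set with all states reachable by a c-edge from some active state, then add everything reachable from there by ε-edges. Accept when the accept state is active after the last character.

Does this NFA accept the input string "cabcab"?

Answer: ACCEPT

Derivation:
start: ε-closure({0}) = {0,1,2,4}
'c' @ 1: {3,4,5,6}
'a' @ 2: {7,8}
'b' @ 3: {1,2,4,9}  (accept∈set)
'c' @ 4: {3,4,5,6}
'a' @ 5: {7,8}
'b' @ 6: {1,2,4,9}  (accept∈set)
after full input: {1,2,4,9}  (accept=1 in)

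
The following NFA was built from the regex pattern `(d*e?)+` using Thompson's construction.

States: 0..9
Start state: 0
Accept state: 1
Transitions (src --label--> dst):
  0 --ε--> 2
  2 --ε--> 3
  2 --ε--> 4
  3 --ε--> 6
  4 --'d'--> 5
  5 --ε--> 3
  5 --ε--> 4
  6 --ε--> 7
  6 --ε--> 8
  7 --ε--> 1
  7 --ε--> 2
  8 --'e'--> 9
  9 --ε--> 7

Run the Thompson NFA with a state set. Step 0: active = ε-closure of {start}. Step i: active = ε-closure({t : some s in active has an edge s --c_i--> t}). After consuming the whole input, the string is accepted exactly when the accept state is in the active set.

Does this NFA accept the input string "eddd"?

Answer: ACCEPT

Trace:
start: ε-closure({0}) = {0,1,2,3,4,6,7,8}
'e' @ 1: {1,2,3,4,6,7,8,9}  (accept∈set)
'd' @ 2: {1,2,3,4,5,6,7,8}  (accept∈set)
'd' @ 3: {1,2,3,4,5,6,7,8}  (accept∈set)
'd' @ 4: {1,2,3,4,5,6,7,8}  (accept∈set)
end set {1,2,3,4,5,6,7,8} — state 1 in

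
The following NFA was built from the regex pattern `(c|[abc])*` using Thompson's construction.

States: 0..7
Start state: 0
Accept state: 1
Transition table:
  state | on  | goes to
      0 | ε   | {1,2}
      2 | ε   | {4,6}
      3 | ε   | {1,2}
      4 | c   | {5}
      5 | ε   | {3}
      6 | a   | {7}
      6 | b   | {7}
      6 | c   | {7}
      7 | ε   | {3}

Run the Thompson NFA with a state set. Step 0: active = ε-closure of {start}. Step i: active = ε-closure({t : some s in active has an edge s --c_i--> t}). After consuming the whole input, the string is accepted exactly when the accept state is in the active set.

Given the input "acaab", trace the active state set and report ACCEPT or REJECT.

Answer: ACCEPT

Trace:
S₀ = ε-closure({0}) = {0,1,2,4,6}
'a' @ 1: {1,2,3,4,6,7}  (accept∈set)
'c' @ 2: {1,2,3,4,5,6,7}  (accept∈set)
'a' @ 3: {1,2,3,4,6,7}  (accept∈set)
'a' @ 4: {1,2,3,4,6,7}  (accept∈set)
'b' @ 5: {1,2,3,4,6,7}  (accept∈set)
end set {1,2,3,4,6,7} — state 1 in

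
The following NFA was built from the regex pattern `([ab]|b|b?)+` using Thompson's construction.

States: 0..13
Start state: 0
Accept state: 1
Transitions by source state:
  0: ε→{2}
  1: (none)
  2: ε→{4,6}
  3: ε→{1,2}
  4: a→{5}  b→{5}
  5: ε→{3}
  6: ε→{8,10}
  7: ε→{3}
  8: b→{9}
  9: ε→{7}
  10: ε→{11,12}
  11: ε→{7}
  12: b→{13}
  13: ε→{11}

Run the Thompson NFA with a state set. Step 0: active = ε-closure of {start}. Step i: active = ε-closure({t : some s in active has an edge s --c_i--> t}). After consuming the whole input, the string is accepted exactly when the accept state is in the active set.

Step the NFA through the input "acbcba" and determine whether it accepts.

Answer: REJECT

Trace:
S₀ = ε-closure({0}) = {0,1,2,3,4,6,7,8,10,11,12}
'a' @ 1: {1,2,3,4,5,6,7,8,10,11,12}  (accept∈set)
'c' @ 2: {}  — state set empty
rest 'bcba' ignored (set empty)
final: {}; accept 1 not in set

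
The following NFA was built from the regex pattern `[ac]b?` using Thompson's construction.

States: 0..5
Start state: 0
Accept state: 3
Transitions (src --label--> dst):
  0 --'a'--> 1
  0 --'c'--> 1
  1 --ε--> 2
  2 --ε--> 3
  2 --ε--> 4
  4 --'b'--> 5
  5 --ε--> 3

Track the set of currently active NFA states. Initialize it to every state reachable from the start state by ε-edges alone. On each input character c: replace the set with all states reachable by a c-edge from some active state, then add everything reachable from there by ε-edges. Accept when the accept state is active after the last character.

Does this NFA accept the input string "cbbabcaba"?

Answer: REJECT

Derivation:
S₀ = ε-closure({0}) = {0}
'c' @ 1: {1,2,3,4}  [accepting]
'b' @ 2: {3,5}  [accepting]
'b' @ 3: {}  — no active states
rest 'abcaba' ignored (set empty)
end set {} — state 3 not in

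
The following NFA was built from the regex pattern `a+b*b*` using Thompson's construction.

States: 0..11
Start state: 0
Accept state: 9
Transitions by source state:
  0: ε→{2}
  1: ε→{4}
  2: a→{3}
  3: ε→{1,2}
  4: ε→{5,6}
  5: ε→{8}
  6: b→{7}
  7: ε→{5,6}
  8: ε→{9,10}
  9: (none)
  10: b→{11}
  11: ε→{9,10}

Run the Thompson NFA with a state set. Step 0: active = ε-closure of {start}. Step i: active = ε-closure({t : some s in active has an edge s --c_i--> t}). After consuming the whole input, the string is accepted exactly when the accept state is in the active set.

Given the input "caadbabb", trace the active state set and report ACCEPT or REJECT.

Answer: REJECT

Derivation:
start: ε-closure({0}) = {0,2}
'c' @ 1: {}  — state set empty
rest 'aadbabb' ignored (set empty)
after full input: {}  (accept=9 not in)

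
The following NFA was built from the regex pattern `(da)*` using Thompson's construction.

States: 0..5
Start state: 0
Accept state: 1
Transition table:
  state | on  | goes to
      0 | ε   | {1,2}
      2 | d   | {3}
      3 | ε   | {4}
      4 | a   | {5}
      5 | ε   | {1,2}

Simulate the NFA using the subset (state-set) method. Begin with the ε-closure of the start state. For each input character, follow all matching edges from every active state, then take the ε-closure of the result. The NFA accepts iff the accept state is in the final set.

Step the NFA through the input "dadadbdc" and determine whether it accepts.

Answer: REJECT

Trace:
start: ε-closure({0}) = {0,1,2}
'd' @ 1: {3,4}
'a' @ 2: {1,2,5}  ✓accept
'd' @ 3: {3,4}
'a' @ 4: {1,2,5}  ✓accept
'd' @ 5: {3,4}
'b' @ 6: {}  — dead — no transitions
rest 'dc' ignored (set empty)
end set {} — state 1 not in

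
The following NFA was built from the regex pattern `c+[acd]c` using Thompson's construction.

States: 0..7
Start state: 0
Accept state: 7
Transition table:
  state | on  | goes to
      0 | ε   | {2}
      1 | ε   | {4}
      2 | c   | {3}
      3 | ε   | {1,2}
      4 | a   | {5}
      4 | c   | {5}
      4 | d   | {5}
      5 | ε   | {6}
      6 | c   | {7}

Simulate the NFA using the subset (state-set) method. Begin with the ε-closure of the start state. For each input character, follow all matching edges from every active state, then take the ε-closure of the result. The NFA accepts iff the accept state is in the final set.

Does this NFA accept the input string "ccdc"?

Answer: ACCEPT

Derivation:
start: ε-closure({0}) = {0,2}
'c' @ 1: {1,2,3,4}
'c' @ 2: {1,2,3,4,5,6}
'd' @ 3: {5,6}
'c' @ 4: {7}  [accepting]
end set {7} — state 7 in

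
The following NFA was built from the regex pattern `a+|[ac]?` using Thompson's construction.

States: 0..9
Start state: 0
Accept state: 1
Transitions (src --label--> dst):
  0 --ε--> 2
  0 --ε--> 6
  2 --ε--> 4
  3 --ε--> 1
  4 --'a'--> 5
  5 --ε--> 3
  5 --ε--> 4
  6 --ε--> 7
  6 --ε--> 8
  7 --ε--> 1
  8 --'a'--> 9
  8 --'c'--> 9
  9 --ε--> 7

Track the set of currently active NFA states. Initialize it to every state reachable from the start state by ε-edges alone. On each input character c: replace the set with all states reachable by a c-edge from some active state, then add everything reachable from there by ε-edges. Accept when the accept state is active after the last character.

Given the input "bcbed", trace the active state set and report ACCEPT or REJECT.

initial (ε-close {0}): {0,1,2,4,6,7,8}
'b' @ 1: {}  — dead — no transitions
rest 'cbed' ignored (set empty)
after full input: {}  (accept=1 not in)

Answer: REJECT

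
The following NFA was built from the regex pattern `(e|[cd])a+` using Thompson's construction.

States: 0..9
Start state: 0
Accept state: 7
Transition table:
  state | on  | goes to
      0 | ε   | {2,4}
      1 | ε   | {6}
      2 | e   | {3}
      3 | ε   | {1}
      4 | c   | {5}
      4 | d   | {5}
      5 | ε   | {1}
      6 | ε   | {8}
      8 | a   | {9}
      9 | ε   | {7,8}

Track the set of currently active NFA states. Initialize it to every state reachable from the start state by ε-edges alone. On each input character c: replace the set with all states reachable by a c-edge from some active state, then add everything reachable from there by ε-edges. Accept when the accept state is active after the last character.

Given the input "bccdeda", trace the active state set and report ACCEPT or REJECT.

initial (ε-close {0}): {0,2,4}
'b' @ 1: {}  — no active states
rest 'ccdeda' ignored (set empty)
after full input: {}  (accept=7 not in)

Answer: REJECT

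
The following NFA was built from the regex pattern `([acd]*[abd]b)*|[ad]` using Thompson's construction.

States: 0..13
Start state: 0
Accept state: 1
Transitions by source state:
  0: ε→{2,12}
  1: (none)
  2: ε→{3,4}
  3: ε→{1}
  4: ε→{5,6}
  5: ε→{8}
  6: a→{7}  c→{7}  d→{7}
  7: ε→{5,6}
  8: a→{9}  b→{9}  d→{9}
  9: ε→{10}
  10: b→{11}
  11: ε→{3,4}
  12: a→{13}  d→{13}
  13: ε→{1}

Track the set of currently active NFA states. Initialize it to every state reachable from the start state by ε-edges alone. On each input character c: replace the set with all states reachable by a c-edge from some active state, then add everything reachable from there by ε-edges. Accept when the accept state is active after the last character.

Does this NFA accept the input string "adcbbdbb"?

start: ε-closure({0}) = {0,1,2,3,4,5,6,8,12}
'a' @ 1: {1,5,6,7,8,9,10,13}  (accept∈set)
'd' @ 2: {5,6,7,8,9,10}
'c' @ 3: {5,6,7,8}
'b' @ 4: {9,10}
'b' @ 5: {1,3,4,5,6,8,11}  (accept∈set)
'd' @ 6: {5,6,7,8,9,10}
'b' @ 7: {1,3,4,5,6,8,9,10,11}  (accept∈set)
'b' @ 8: {1,3,4,5,6,8,9,10,11}  (accept∈set)
final: {1,3,4,5,6,8,9,10,11}; accept 1 in set

Answer: ACCEPT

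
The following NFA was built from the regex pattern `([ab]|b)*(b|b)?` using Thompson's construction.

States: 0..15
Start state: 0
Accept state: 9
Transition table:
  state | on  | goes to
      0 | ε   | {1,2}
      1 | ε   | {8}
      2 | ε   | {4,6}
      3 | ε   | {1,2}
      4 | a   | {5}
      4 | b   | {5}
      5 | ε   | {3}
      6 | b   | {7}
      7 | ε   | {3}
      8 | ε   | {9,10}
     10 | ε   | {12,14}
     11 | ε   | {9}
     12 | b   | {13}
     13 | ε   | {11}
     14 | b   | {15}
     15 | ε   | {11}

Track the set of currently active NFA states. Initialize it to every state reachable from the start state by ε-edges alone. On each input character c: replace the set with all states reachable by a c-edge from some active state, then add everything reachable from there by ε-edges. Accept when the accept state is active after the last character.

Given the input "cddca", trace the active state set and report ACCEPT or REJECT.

S₀ = ε-closure({0}) = {0,1,2,4,6,8,9,10,12,14}
'c' @ 1: {}  — dead — no transitions
rest 'ddca' ignored (set empty)
final: {}; accept 9 not in set

Answer: REJECT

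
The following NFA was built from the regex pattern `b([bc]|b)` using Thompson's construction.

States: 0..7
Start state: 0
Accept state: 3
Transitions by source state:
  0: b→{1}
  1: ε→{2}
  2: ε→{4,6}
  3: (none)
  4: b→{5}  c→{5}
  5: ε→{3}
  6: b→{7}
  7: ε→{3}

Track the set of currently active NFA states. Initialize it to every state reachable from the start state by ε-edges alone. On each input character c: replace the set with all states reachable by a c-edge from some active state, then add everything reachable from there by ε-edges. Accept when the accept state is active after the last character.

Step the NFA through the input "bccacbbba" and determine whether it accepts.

Answer: REJECT

Trace:
S₀ = ε-closure({0}) = {0}
'b' @ 1: {1,2,4,6}
'c' @ 2: {3,5}  [accepting]
'c' @ 3: {}  — no active states
rest 'acbbba' ignored (set empty)
after full input: {}  (accept=3 not in)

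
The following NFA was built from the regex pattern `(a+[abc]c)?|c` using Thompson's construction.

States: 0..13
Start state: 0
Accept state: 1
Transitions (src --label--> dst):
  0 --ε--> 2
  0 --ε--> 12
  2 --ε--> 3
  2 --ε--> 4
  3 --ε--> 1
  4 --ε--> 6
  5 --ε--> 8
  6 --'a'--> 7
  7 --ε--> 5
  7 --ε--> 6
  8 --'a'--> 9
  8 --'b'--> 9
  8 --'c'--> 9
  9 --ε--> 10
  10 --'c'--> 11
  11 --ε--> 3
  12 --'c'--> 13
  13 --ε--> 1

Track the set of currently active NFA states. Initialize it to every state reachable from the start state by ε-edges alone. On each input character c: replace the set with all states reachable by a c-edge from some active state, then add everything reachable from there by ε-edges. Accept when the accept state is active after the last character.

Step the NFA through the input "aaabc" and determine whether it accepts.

initial (ε-close {0}): {0,1,2,3,4,6,12}
'a' @ 1: {5,6,7,8}
'a' @ 2: {5,6,7,8,9,10}
'a' @ 3: {5,6,7,8,9,10}
'b' @ 4: {9,10}
'c' @ 5: {1,3,11}  (accept∈set)
final: {1,3,11}; accept 1 in set

Answer: ACCEPT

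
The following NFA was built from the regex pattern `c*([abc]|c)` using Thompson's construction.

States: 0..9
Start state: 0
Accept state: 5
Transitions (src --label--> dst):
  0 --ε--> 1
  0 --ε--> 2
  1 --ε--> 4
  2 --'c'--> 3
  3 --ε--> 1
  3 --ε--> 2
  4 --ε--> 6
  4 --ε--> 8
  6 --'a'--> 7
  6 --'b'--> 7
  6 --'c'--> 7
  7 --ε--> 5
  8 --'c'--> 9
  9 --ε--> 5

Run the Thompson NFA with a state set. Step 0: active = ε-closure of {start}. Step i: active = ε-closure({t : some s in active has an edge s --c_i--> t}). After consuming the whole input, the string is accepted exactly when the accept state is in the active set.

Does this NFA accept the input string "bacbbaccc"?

start: ε-closure({0}) = {0,1,2,4,6,8}
'b' @ 1: {5,7}  [accepting]
'a' @ 2: {}  — dead — no transitions
rest 'cbbaccc' ignored (set empty)
after full input: {}  (accept=5 not in)

Answer: REJECT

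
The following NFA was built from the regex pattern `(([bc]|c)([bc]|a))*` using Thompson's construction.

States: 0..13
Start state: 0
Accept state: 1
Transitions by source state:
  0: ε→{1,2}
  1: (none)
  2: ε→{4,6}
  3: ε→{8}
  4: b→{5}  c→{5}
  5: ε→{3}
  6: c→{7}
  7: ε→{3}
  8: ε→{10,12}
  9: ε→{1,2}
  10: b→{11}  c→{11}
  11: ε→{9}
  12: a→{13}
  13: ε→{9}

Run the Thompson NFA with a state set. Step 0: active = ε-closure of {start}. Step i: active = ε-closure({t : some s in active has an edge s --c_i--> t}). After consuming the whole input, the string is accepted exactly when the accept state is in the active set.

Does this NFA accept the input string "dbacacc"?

Answer: REJECT

Steps:
initial (ε-close {0}): {0,1,2,4,6}
'd' @ 1: {}  — state set empty
rest 'bacacc' ignored (set empty)
after full input: {}  (accept=1 not in)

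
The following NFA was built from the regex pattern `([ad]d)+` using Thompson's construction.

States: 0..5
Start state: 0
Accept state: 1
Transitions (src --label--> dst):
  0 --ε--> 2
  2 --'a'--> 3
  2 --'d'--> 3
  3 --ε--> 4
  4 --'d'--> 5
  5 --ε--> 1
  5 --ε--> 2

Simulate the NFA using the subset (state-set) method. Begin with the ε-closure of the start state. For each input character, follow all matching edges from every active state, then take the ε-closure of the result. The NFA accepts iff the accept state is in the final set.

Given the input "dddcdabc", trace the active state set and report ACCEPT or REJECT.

initial (ε-close {0}): {0,2}
'd' @ 1: {3,4}
'd' @ 2: {1,2,5}  ✓accept
'd' @ 3: {3,4}
'c' @ 4: {}  — no active states
rest 'dabc' ignored (set empty)
end set {} — state 1 not in

Answer: REJECT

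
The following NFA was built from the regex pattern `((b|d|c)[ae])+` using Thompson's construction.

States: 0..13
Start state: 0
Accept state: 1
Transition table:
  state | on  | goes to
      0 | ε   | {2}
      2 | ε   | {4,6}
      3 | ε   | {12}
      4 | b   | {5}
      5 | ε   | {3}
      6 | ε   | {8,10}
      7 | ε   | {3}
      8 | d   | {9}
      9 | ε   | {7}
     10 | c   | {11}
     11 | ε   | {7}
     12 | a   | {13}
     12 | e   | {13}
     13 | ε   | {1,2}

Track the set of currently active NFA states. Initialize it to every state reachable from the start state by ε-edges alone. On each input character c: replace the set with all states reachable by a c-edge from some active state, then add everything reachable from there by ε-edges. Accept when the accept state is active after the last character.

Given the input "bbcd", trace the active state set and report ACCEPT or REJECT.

initial (ε-close {0}): {0,2,4,6,8,10}
'b' @ 1: {3,5,12}
'b' @ 2: {}  — dead — no transitions
rest 'cd' ignored (set empty)
after full input: {}  (accept=1 not in)

Answer: REJECT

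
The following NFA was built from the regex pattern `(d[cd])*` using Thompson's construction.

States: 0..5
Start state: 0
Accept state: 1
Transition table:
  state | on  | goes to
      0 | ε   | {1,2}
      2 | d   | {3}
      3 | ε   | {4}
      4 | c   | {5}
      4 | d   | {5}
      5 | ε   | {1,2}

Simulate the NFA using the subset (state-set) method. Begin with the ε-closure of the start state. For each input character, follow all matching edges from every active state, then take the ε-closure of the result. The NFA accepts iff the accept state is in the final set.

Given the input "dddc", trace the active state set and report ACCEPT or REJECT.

Answer: ACCEPT

Steps:
S₀ = ε-closure({0}) = {0,1,2}
'd' @ 1: {3,4}
'd' @ 2: {1,2,5}  [accepting]
'd' @ 3: {3,4}
'c' @ 4: {1,2,5}  [accepting]
end set {1,2,5} — state 1 in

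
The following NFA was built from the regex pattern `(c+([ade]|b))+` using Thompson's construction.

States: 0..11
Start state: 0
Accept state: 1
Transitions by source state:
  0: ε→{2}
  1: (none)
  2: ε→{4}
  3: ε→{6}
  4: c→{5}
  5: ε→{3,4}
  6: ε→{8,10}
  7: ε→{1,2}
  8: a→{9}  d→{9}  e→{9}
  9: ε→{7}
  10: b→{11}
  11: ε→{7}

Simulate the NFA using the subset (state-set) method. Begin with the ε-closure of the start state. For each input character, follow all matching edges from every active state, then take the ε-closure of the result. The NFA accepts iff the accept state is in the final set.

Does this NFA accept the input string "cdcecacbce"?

Answer: ACCEPT

Derivation:
S₀ = ε-closure({0}) = {0,2,4}
'c' @ 1: {3,4,5,6,8,10}
'd' @ 2: {1,2,4,7,9}  (accept∈set)
'c' @ 3: {3,4,5,6,8,10}
'e' @ 4: {1,2,4,7,9}  (accept∈set)
'c' @ 5: {3,4,5,6,8,10}
'a' @ 6: {1,2,4,7,9}  (accept∈set)
'c' @ 7: {3,4,5,6,8,10}
'b' @ 8: {1,2,4,7,11}  (accept∈set)
'c' @ 9: {3,4,5,6,8,10}
'e' @ 10: {1,2,4,7,9}  (accept∈set)
final: {1,2,4,7,9}; accept 1 in set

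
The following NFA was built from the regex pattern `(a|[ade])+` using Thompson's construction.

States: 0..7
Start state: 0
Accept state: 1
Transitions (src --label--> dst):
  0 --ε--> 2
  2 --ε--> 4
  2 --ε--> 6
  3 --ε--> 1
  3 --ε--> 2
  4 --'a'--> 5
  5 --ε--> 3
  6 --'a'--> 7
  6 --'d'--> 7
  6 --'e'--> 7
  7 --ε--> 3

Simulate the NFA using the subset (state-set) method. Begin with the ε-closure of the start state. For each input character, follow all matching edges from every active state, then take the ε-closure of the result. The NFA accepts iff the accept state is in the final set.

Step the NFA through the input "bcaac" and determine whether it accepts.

Answer: REJECT

Trace:
start: ε-closure({0}) = {0,2,4,6}
'b' @ 1: {}  — dead — no transitions
rest 'caac' ignored (set empty)
final: {}; accept 1 not in set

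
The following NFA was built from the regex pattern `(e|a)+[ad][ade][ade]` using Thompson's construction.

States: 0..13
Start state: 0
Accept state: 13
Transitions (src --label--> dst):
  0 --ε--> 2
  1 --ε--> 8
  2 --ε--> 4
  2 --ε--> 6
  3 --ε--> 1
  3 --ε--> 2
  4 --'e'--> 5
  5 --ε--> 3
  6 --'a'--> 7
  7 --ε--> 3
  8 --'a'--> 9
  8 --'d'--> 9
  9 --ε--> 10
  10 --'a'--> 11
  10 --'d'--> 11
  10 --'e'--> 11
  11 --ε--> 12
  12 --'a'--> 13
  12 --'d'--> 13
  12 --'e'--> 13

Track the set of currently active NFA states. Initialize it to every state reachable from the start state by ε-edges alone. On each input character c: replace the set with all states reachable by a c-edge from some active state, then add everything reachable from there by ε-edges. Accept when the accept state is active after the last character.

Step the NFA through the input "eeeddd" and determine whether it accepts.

start: ε-closure({0}) = {0,2,4,6}
'e' @ 1: {1,2,3,4,5,6,8}
'e' @ 2: {1,2,3,4,5,6,8}
'e' @ 3: {1,2,3,4,5,6,8}
'd' @ 4: {9,10}
'd' @ 5: {11,12}
'd' @ 6: {13}  (accept∈set)
final: {13}; accept 13 in set

Answer: ACCEPT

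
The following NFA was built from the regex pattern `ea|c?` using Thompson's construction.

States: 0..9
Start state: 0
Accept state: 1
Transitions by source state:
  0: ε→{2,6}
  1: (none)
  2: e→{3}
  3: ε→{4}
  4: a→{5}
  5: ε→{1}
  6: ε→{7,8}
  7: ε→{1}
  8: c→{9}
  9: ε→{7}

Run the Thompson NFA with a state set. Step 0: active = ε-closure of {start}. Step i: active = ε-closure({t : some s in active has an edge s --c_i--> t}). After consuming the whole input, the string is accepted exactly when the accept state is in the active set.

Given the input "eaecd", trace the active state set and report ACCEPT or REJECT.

start: ε-closure({0}) = {0,1,2,6,7,8}
'e' @ 1: {3,4}
'a' @ 2: {1,5}  ✓accept
'e' @ 3: {}  — no active states
rest 'cd' ignored (set empty)
end set {} — state 1 not in

Answer: REJECT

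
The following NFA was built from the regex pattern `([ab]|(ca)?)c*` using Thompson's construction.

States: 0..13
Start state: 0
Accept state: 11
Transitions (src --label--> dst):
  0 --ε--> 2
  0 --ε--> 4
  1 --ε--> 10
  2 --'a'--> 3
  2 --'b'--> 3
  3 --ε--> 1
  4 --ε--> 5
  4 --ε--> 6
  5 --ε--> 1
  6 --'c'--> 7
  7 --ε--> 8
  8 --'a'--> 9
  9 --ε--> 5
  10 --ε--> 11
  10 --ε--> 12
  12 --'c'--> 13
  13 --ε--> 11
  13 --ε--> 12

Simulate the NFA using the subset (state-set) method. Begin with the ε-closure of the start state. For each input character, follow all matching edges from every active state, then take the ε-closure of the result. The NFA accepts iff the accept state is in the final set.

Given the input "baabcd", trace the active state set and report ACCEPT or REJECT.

Answer: REJECT

Derivation:
start: ε-closure({0}) = {0,1,2,4,5,6,10,11,12}
'b' @ 1: {1,3,10,11,12}  (accept∈set)
'a' @ 2: {}  — dead — no transitions
rest 'abcd' ignored (set empty)
after full input: {}  (accept=11 not in)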